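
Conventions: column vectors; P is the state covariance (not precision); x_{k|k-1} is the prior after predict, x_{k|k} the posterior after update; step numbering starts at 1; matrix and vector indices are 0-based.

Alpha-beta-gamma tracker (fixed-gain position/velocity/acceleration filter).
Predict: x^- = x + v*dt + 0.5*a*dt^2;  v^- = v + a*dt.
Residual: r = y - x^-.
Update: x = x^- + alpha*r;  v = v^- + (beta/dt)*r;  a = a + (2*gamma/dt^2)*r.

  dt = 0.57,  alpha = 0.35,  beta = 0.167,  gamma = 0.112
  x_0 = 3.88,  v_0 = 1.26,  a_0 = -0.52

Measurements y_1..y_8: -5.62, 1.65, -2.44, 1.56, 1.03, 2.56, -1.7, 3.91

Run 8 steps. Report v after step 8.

v_post = 17.5405

step 1: x_pred=4.5137  r=-10.1337  x^+=0.9669  v^+=-2.0054  a^+=-7.5066
step 2: x_pred=-1.3956  r=3.0456  x^+=-0.3296  v^+=-5.3919  a^+=-5.4069
step 3: x_pred=-4.2814  r=1.8414  x^+=-3.6369  v^+=-7.9343  a^+=-4.1373
step 4: x_pred=-8.8315  r=10.3915  x^+=-5.1945  v^+=-7.2480  a^+=3.0270
step 5: x_pred=-8.8341  r=9.8641  x^+=-5.3817  v^+=-2.6326  a^+=9.8278
step 6: x_pred=-5.2858  r=7.8458  x^+=-2.5397  v^+=5.2679  a^+=15.2370
step 7: x_pred=2.9382  r=-4.6382  x^+=1.3148  v^+=12.5941  a^+=12.0392
step 8: x_pred=10.4492  r=-6.5392  x^+=8.1605  v^+=17.5405  a^+=7.5308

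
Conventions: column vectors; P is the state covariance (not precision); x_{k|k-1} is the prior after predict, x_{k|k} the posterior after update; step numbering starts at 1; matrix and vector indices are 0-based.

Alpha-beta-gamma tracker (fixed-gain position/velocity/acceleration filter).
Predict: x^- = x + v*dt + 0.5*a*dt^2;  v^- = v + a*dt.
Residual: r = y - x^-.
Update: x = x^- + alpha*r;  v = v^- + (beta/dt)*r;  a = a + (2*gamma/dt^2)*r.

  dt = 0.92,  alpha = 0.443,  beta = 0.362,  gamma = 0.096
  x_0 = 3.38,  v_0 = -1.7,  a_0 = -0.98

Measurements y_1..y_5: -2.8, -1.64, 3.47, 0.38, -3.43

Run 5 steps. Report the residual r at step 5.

step 1: x_pred=1.4013  r=-4.2013  x^+=-0.4599  v^+=-4.2547  a^+=-1.9330
step 2: x_pred=-5.1923  r=3.5523  x^+=-3.6186  v^+=-4.6353  a^+=-1.1272
step 3: x_pred=-8.3602  r=11.8302  x^+=-3.1194  v^+=-1.0175  a^+=1.5564
step 4: x_pred=-3.3968  r=3.7768  x^+=-1.7237  v^+=1.9005  a^+=2.4131
step 5: x_pred=1.0460  r=-4.4760  x^+=-0.9369  v^+=2.3594  a^+=1.3978

resid = -4.4760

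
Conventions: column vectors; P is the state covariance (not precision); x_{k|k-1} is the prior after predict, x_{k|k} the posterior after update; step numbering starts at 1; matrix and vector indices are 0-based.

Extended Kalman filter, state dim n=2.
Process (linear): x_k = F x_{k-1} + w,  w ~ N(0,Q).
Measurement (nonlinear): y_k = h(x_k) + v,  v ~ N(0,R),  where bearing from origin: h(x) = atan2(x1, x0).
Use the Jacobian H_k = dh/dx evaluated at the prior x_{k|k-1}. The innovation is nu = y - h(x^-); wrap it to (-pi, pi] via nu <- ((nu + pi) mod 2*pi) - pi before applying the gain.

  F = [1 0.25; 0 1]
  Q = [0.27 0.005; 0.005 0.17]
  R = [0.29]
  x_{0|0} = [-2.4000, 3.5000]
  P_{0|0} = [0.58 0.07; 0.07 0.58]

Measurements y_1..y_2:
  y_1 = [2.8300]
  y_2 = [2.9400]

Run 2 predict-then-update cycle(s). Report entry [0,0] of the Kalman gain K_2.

step 1: x^-=[-1.5250, 3.5000]  P^-=[0.9212 0.2200; 0.2200 0.7500]  H_jac=[-0.2401 -0.1046]  S=[0.3624]  K=[-0.6740; -0.3623]  nu=[0.8483]  x^+=[-2.0967, 3.1926]  P^+=[0.7566 0.1315; 0.1315 0.7024]
step 2: x^-=[-1.2986, 3.1926]  P^-=[1.1363 0.3121; 0.3121 0.8724]  H_jac=[-0.2688 -0.1093]  S=[0.4008]  K=[-0.8470; -0.4472]  nu=[0.9829]  x^+=[-2.1311, 2.7531]  P^+=[0.8487 0.1603; 0.1603 0.7923]

K[0,0] = -0.8470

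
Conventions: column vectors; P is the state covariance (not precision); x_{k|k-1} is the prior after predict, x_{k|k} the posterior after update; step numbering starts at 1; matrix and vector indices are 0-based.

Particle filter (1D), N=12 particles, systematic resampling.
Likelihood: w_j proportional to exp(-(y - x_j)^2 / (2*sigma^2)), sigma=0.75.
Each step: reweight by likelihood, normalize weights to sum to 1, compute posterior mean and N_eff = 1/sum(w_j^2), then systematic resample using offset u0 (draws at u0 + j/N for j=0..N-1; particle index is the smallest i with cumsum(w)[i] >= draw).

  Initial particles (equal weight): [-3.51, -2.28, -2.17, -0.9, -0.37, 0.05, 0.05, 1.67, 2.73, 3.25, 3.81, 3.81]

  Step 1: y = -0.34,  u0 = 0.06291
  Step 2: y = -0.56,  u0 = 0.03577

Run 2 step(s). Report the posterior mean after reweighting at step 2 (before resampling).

post_mean = -0.3321

step 1: w=[0.0000, 0.0097, 0.0141, 0.2092, 0.2762, 0.2415, 0.2415, 0.0076, 0.0001, 0.0000, 0.0000, 0.0000]  mean=-0.3063  Neff=4.2181  idx=[3, 3, 3, 4, 4, 4, 5, 5, 5, 6, 6, 6]
step 2: w=[0.0909, 0.0909, 0.0909, 0.0976, 0.0976, 0.0976, 0.0724, 0.0724, 0.0724, 0.0724, 0.0724, 0.0724]  mean=-0.3321  Neff=11.7876  idx=[0, 1, 2, 3, 3, 4, 5, 6, 7, 9, 10, 11]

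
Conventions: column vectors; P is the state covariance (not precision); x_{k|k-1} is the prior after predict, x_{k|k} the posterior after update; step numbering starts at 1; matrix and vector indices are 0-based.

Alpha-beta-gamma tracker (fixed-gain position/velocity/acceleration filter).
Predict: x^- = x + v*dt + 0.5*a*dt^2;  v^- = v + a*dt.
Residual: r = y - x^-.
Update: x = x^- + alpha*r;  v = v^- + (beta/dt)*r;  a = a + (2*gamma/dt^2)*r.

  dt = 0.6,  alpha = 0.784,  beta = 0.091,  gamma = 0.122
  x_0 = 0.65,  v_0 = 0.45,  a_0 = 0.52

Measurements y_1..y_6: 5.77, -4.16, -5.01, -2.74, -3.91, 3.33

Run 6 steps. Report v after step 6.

step 1: x_pred=1.0136  r=4.7564  x^+=4.7426  v^+=1.4834  a^+=3.7438
step 2: x_pred=6.3065  r=-10.4665  x^+=-1.8992  v^+=2.1422  a^+=-3.3502
step 3: x_pred=-1.2169  r=-3.7931  x^+=-4.1907  v^+=-0.4432  a^+=-5.9211
step 4: x_pred=-5.5224  r=2.7824  x^+=-3.3410  v^+=-3.5738  a^+=-4.0352
step 5: x_pred=-6.2116  r=2.3016  x^+=-4.4072  v^+=-5.6459  a^+=-2.4752
step 6: x_pred=-8.2402  r=11.5702  x^+=0.8308  v^+=-5.3762  a^+=5.3668

v_post = -5.3762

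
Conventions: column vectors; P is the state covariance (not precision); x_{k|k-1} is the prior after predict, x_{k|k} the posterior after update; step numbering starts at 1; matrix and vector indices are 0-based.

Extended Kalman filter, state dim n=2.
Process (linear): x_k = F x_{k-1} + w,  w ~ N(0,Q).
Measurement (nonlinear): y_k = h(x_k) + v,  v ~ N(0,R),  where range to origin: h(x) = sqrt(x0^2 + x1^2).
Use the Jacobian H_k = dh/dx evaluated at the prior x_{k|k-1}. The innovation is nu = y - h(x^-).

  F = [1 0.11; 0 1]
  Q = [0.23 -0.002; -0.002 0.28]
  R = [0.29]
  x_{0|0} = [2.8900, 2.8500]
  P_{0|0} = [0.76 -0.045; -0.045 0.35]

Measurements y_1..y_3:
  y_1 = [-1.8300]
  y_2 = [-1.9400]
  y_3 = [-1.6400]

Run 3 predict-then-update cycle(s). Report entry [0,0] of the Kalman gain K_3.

K[0,0] = 0.2803

step 1: x^-=[3.2035, 2.8500]  P^-=[0.9843 -0.0085; -0.0085 0.6300]  H_jac=[0.7471 0.6647]  S=[1.1093]  K=[0.6578; 0.3717]  nu=[-6.1178]  x^+=[-0.8210, 0.5757]  P^+=[0.5043 -0.2798; -0.2798 0.4767]
step 2: x^-=[-0.7577, 0.5757]  P^-=[0.6785 -0.2294; -0.2294 0.7567]  H_jac=[-0.7962 0.6050]  S=[1.2181]  K=[-0.5574; 0.5258]  nu=[-2.8916]  x^+=[0.8541, -0.9446]  P^+=[0.3000 0.1276; 0.1276 0.4200]
step 3: x^-=[0.7502, -0.9446]  P^-=[0.5632 0.1718; 0.1718 0.7000]  H_jac=[0.6220 -0.7831]  S=[0.7697]  K=[0.2803; -0.5733]  nu=[-2.8463]  x^+=[-0.0474, 0.6872]  P^+=[0.5027 0.2955; 0.2955 0.4470]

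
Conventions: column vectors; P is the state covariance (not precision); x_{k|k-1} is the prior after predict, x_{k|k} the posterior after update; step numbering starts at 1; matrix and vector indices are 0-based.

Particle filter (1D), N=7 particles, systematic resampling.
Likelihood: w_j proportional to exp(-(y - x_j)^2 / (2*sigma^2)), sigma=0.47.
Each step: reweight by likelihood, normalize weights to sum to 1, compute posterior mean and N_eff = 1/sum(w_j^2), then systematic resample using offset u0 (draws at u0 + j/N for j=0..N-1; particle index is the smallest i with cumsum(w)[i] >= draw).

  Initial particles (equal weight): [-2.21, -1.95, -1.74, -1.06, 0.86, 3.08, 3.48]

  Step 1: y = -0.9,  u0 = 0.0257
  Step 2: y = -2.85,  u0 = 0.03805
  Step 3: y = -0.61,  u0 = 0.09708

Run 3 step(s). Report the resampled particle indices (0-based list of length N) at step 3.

step 1: w=[0.0164, 0.0660, 0.1620, 0.7549, 0.0007, 0.0000, 0.0000]  mean=-1.2464  Neff=1.6646  idx=[1, 2, 3, 3, 3, 3, 3]
step 2: w=[0.7108, 0.2734, 0.0032, 0.0032, 0.0032, 0.0032, 0.0032]  mean=-1.8786  Neff=1.7239  idx=[0, 0, 0, 0, 0, 1, 1]
step 3: w=[0.0872, 0.0872, 0.0872, 0.0872, 0.0872, 0.2820, 0.2820]  mean=-1.8315  Neff=5.0735  idx=[1, 2, 4, 5, 5, 6, 6]

resampled_idx = [1, 2, 4, 5, 5, 6, 6]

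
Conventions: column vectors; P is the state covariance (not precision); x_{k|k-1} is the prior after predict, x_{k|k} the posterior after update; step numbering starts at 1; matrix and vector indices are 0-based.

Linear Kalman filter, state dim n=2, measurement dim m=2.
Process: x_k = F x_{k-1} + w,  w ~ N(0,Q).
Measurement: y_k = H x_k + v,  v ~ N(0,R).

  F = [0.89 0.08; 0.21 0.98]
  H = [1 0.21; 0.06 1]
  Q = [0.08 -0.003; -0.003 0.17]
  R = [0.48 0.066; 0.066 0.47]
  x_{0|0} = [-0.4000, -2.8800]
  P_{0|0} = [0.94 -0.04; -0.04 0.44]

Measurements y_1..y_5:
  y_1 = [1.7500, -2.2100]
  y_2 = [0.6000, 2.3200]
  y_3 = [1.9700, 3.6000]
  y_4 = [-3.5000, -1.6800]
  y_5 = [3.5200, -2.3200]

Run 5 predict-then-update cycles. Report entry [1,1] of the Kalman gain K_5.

step 1: x^-=[-0.5864, -2.9064]  P^-=[0.8217 0.1716; 0.1716 0.6176]  S=[1.4010 0.4188; 0.4188 1.1111]  K=[0.6230 -0.0360; 0.0520 0.5455]  nu=[2.9467, 0.7316]  x^+=[1.2230, -2.3541]  P^+=[0.2953 0.0065; 0.0065 0.2594]
step 2: x^-=[0.9002, -2.0501]  P^-=[0.3165 0.0783; 0.0783 0.4348]  S=[0.8485 0.2556; 0.2556 0.9154]  K=[0.3934 -0.0036; 0.0603 0.4633]  nu=[0.1303, 4.3161]  x^+=[0.9361, -0.0425]  P^+=[0.1858 0.0131; 0.0131 0.2210]
step 3: x^-=[0.8297, 0.1549]  P^-=[0.2305 0.0607; 0.0607 0.3958]  S=[0.7535 0.2245; 0.2245 0.8739]  K=[0.3221 0.0026; 0.0593 0.4418]  nu=[1.1078, 3.3953]  x^+=[1.1953, 1.7208]  P^+=[0.1520 0.0134; 0.0134 0.2108]
step 4: x^-=[1.2015, 1.9374]  P^-=[0.2036 0.0538; 0.0538 0.3846]  S=[0.7232 0.2135; 0.2135 0.8618]  K=[0.2962 0.0032; 0.0574 0.4358]  nu=[-5.1084, -3.6895]  x^+=[-0.3237, 0.0360]  P^+=[0.1397 0.0127; 0.0127 0.2079]
step 5: x^-=[-0.2852, -0.0327]  P^-=[0.1938 0.0507; 0.0507 0.3810]  S=[0.7119 0.2090; 0.2090 0.8578]  K=[0.2864 0.0029; 0.0562 0.4340]  nu=[3.8121, -2.2702]  x^+=[0.7999, -0.8038]  P^+=[0.1351 0.0122; 0.0122 0.2070]

K[1,1] = 0.4340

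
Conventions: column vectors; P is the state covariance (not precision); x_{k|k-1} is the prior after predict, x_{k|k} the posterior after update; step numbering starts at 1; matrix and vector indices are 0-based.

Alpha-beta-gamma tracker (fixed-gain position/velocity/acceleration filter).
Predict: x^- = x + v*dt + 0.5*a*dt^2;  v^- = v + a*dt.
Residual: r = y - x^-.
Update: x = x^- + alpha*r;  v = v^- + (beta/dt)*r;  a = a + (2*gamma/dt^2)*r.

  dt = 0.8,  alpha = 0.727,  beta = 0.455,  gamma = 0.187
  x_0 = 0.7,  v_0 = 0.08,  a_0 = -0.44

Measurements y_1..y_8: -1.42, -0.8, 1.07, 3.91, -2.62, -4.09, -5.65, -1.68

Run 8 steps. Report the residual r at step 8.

resid = 10.0232

step 1: x_pred=0.6232  r=-2.0432  x^+=-0.8622  v^+=-1.4341  a^+=-1.6340
step 2: x_pred=-2.5323  r=1.7323  x^+=-1.2729  v^+=-1.7560  a^+=-0.6217
step 3: x_pred=-2.8767  r=3.9467  x^+=-0.0074  v^+=-0.0087  a^+=1.6847
step 4: x_pred=0.5247  r=3.3853  x^+=2.9858  v^+=3.2644  a^+=3.6629
step 5: x_pred=6.7695  r=-9.3895  x^+=-0.0567  v^+=0.8545  a^+=-1.8241
step 6: x_pred=0.0432  r=-4.1332  x^+=-2.9616  v^+=-2.9555  a^+=-4.2394
step 7: x_pred=-6.6827  r=1.0327  x^+=-5.9319  v^+=-5.7597  a^+=-3.6360
step 8: x_pred=-11.7032  r=10.0232  x^+=-4.4163  v^+=-2.9678  a^+=2.2214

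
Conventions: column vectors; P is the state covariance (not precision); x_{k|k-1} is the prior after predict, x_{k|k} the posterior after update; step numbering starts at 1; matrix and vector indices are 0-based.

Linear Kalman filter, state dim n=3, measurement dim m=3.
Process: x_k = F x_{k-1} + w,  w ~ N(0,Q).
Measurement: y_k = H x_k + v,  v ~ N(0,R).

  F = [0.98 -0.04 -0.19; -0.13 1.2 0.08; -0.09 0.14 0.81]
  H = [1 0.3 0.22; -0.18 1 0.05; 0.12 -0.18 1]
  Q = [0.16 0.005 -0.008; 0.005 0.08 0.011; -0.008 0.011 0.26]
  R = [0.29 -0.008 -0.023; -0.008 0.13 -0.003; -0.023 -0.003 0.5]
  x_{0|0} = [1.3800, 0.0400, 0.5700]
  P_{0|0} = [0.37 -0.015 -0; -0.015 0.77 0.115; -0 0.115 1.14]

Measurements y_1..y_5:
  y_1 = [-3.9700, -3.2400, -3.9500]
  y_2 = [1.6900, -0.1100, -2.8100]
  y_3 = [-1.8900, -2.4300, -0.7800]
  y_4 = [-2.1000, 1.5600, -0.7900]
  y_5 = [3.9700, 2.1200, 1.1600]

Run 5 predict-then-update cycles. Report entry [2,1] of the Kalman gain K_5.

step 1: x^-=[1.2425, -0.0858, 0.3431]  P^-=[0.5607 -0.1407 -0.2293; -0.1407 1.2291 0.3335; -0.2293 0.3335 1.0525]  S=[0.8709 0.2143 0.0812; 0.2143 1.4680 0.1652; 0.0812 0.1652 1.4314]  K=[0.6082 -0.2498 -0.1012; 0.1407 0.8498 -0.0394; 0.0034 0.2176 0.6488]  nu=[-5.2622, -2.9477, -4.4576]  x^+=[-0.7709, -3.1551, -3.2087]  P^+=[0.1989 0.0031 -0.0871; 0.0031 0.1103 -0.0060; -0.0871 -0.0060 0.3331]
step 2: x^-=[-0.0197, -3.9426, -2.9713]  P^-=[0.3954 -0.0346 -0.1473; -0.0346 0.2440 0.0569; -0.1473 0.0569 0.4935]  S=[0.6532 -0.0214 -0.0115; -0.0214 0.4089 0.0460; -0.0115 0.0460 0.9528]  K=[0.5305 -0.2399 -0.0803; 0.0985 0.6264 -0.0198; -0.0178 0.2097 0.4784]  nu=[3.5462, 3.9776, -0.5460]  x^+=[0.9514, -1.0909, -2.4615]  P^+=[0.1737 -0.0003 -0.0725; -0.0003 0.0806 0.0005; -0.0725 0.0005 0.2478]
step 3: x^-=[1.4437, -1.6297, -2.2322]  P^-=[0.3629 -0.0327 -0.1208; -0.0327 0.2023 0.0513; -0.1208 0.0513 0.4362]  S=[0.6262 -0.0280 -0.0003; -0.0280 0.3643 0.0415; -0.0003 0.0415 0.9020]  K=[0.5107 -0.2388 -0.0679; 0.0889 0.5872 -0.0148; -0.0055 0.2091 0.4477]  nu=[-2.3537, -0.4288, 0.9856]  x^+=[0.2771, -2.1054, -1.8677]  P^+=[0.1664 -0.0017 -0.0653; -0.0017 0.0752 0.0026; -0.0653 0.0026 0.2317]
step 4: x^-=[0.7106, -2.7119, -1.8326]  P^-=[0.3528 -0.0327 -0.1121; -0.0327 0.1950 0.0507; -0.1121 0.0507 0.4250]  S=[0.6187 -0.0285 0.0052; -0.0285 0.3563 0.0403; 0.0052 0.0403 0.8926]  K=[0.5041 -0.2381 -0.0637; 0.0866 0.5793 -0.0136; 0.0004 0.2086 0.4414]  nu=[-1.5939, 4.4914, 0.4691]  x^+=[-1.1922, -0.2543, -0.6893]  P^+=[0.1640 -0.0021 -0.0628; -0.0021 0.0741 0.0031; -0.0628 0.0031 0.2281]
step 5: x^-=[-1.0273, -0.2053, -0.4866]  P^-=[0.3495 -0.0326 -0.1094; -0.0326 0.1935 0.0505; -0.1094 0.0505 0.4224]  S=[0.6163 -0.0283 0.0070; -0.0283 0.3547 0.0399; 0.0070 0.0399 0.8906]  K=[0.5019 -0.2377 -0.0624; 0.0860 0.5777 -0.0133; 0.0024 0.2082 0.4399]  nu=[5.1659, 2.1648, 1.7330]  x^+=[0.9429, 1.4665, 0.7392]  P^+=[0.1632 -0.0022 -0.0620; -0.0022 0.0739 0.0032; -0.0620 0.0032 0.2273]

K[2,1] = 0.2082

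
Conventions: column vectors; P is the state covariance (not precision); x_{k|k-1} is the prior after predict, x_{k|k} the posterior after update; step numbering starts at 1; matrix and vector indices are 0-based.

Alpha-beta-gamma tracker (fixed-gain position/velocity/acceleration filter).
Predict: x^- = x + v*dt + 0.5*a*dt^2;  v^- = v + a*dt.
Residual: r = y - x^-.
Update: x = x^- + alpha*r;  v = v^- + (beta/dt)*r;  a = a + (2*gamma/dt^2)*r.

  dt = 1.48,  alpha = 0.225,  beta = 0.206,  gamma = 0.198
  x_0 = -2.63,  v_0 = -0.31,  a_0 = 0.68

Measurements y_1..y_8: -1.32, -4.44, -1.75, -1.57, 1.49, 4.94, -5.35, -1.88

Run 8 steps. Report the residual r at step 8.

resid = 2.6326

step 1: x_pred=-2.3441  r=1.0241  x^+=-2.1136  v^+=0.8389  a^+=0.8651
step 2: x_pred=0.0755  r=-4.5155  x^+=-0.9405  v^+=1.4908  a^+=0.0488
step 3: x_pred=1.3194  r=-3.0694  x^+=0.6288  v^+=1.1358  a^+=-0.5061
step 4: x_pred=1.7555  r=-3.3255  x^+=1.0073  v^+=-0.0761  a^+=-1.1073
step 5: x_pred=-0.3181  r=1.8081  x^+=0.0887  v^+=-1.4633  a^+=-0.7804
step 6: x_pred=-2.9317  r=7.8717  x^+=-1.1606  v^+=-1.5227  a^+=0.6427
step 7: x_pred=-2.7103  r=-2.6397  x^+=-3.3042  v^+=-0.9389  a^+=0.1654
step 8: x_pred=-4.5126  r=2.6326  x^+=-3.9203  v^+=-0.3277  a^+=0.6414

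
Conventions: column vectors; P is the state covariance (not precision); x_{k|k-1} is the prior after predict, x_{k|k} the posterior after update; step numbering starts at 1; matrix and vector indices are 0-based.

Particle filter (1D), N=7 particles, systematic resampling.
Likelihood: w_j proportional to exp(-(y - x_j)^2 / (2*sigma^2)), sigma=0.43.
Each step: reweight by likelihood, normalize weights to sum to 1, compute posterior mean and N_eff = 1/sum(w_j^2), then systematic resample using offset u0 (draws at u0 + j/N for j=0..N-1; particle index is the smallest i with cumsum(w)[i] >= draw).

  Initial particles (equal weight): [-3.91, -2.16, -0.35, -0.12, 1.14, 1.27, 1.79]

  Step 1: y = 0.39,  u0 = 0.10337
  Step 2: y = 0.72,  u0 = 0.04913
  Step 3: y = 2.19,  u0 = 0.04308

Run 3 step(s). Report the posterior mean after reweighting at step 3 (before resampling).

post_mean = 1.2266

step 1: w=[0.0000, 0.0000, 0.2128, 0.4630, 0.2044, 0.1152, 0.0047]  mean=0.2576  Neff=3.1779  idx=[2, 3, 3, 3, 3, 4, 5]
step 2: w=[0.0266, 0.0872, 0.0872, 0.0872, 0.0872, 0.3649, 0.2595]  mean=0.6944  Neff=4.3165  idx=[1, 2, 4, 5, 5, 6, 6]
step 3: w=[0.0000, 0.0000, 0.0000, 0.1667, 0.1667, 0.3333, 0.3333]  mean=1.2266  Neff=3.6006  idx=[3, 4, 4, 5, 5, 6, 6]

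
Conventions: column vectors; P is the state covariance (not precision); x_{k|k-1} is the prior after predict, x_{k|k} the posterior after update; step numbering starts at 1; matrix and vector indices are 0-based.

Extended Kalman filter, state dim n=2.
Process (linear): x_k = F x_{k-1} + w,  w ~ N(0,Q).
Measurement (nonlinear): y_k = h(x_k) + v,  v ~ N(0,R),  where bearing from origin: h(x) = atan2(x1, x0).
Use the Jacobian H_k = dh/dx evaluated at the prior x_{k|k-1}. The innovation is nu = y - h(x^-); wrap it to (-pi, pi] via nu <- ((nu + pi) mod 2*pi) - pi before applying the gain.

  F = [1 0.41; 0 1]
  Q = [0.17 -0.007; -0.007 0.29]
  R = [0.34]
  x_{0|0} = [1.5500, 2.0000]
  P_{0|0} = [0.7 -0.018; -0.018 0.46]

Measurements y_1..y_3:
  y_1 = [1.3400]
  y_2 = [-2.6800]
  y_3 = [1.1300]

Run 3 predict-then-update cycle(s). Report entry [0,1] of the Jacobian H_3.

step 1: x^-=[2.3700, 2.0000]  P^-=[0.9326 0.1636; 0.1636 0.7500]  H_jac=[-0.2080 0.2464]  S=[0.4091]  K=[-0.3755; 0.3686]  nu=[0.6391]  x^+=[2.1300, 2.2356]  P^+=[0.8749 0.2202; 0.2202 0.6944]
step 2: x^-=[3.0466, 2.2356]  P^-=[1.3422 0.4979; 0.4979 0.9844]  H_jac=[-0.1566 0.2134]  S=[0.3844]  K=[-0.2702; 0.3435]  nu=[2.9701]  x^+=[2.2439, 3.2559]  P^+=[1.3141 0.5336; 0.5336 0.9390]
step 3: x^-=[3.5789, 3.2559]  P^-=[2.0795 0.9116; 0.9116 1.2290]  H_jac=[-0.1391 0.1529]  S=[0.3702]  K=[-0.4048; 0.1651]  nu=[0.3918]  x^+=[3.4203, 3.3206]  P^+=[2.0189 0.9364; 0.9364 1.2190]

H_jac[0,1] = 0.1529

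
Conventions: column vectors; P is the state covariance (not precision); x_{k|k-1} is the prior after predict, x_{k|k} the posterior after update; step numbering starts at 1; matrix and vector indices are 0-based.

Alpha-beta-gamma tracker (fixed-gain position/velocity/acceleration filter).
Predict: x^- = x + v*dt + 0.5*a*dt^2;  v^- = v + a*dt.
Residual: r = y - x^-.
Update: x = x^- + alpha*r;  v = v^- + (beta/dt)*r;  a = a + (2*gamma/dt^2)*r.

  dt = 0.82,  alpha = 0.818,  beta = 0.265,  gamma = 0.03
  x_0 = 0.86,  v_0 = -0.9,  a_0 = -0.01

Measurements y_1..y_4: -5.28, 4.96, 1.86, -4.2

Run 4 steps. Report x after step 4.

step 1: x_pred=0.1186  r=-5.3986  x^+=-4.2974  v^+=-2.6529  a^+=-0.4917
step 2: x_pred=-6.6381  r=11.5981  x^+=2.8491  v^+=0.6921  a^+=0.5432
step 3: x_pred=3.5993  r=-1.7393  x^+=2.1765  v^+=0.5754  a^+=0.3880
step 4: x_pred=2.7788  r=-6.9788  x^+=-2.9299  v^+=-1.3618  a^+=-0.2347

x_post = -2.9299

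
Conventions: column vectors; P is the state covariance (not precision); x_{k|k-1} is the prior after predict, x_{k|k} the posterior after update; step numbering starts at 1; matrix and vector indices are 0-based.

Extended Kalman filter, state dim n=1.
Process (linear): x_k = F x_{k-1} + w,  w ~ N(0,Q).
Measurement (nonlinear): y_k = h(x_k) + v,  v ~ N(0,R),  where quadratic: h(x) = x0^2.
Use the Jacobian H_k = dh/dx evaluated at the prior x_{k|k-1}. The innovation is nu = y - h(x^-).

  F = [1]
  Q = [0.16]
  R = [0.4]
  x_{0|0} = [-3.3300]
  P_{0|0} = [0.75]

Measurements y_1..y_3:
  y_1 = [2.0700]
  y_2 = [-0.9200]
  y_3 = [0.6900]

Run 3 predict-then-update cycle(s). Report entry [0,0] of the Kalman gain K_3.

step 1: x^-=[-3.3300]  P^-=[0.9100]  H_jac=[-6.6600]  S=[40.7636]  K=[-0.1487]  nu=[-9.0189]  x^+=[-1.9891]  P^+=[0.0089]
step 2: x^-=[-1.9891]  P^-=[0.1689]  H_jac=[-3.9782]  S=[3.0735]  K=[-0.2187]  nu=[-4.8765]  x^+=[-0.9228]  P^+=[0.0220]
step 3: x^-=[-0.9228]  P^-=[0.1820]  H_jac=[-1.8456]  S=[1.0199]  K=[-0.3293]  nu=[-0.1616]  x^+=[-0.8696]  P^+=[0.0714]

K[0,0] = -0.3293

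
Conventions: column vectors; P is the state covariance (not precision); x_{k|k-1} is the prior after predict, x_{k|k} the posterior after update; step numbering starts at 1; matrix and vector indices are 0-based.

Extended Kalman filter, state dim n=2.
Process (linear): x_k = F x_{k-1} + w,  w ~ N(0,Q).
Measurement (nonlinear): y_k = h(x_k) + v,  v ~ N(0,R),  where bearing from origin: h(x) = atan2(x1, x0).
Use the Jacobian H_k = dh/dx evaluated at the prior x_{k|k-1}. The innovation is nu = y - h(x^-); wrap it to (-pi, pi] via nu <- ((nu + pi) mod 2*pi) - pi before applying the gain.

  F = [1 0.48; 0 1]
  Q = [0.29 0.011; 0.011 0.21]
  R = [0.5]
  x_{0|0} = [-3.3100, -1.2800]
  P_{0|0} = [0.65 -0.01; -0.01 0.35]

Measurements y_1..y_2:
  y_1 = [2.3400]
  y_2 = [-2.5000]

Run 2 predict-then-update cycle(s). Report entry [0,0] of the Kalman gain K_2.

step 1: x^-=[-3.9244, -1.2800]  P^-=[1.0110 0.1690; 0.1690 0.5600]  H_jac=[0.0751 -0.2303]  S=[0.5296]  K=[0.0699; -0.2196]  nu=[-1.1169]  x^+=[-4.0025, -1.0348]  P^+=[1.0085 0.1771; 0.1771 0.5345]
step 2: x^-=[-4.4992, -1.0348]  P^-=[1.5916 0.4447; 0.4447 0.7445]  H_jac=[0.0485 -0.2111]  S=[0.5278]  K=[-0.0314; -0.2568]  nu=[0.4155]  x^+=[-4.5122, -1.1415]  P^+=[1.5911 0.4404; 0.4404 0.7096]

K[0,0] = -0.0314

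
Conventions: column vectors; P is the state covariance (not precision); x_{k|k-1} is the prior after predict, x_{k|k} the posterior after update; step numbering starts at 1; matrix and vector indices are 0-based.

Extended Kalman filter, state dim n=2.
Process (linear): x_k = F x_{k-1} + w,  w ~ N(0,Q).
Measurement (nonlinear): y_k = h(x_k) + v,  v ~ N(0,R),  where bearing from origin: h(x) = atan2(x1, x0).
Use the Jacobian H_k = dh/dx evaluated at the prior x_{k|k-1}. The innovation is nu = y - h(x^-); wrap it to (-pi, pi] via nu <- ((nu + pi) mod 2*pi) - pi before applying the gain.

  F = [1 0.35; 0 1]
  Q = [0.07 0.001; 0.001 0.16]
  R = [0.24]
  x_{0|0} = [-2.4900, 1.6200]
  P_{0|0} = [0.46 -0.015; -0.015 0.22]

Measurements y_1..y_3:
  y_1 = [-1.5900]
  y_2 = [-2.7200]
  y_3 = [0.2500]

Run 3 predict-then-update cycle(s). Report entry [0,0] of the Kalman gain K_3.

step 1: x^-=[-1.9230, 1.6200]  P^-=[0.5465 0.0630; 0.0630 0.3800]  H_jac=[-0.2562 -0.3042]  S=[0.3209]  K=[-0.4961; -0.4105]  nu=[2.2517]  x^+=[-3.0401, 0.6956]  P^+=[0.4675 -0.0024; -0.0024 0.3259]
step 2: x^-=[-2.7966, 0.6956]  P^-=[0.5758 0.1127; 0.1127 0.4859]  H_jac=[-0.0838 -0.3367]  S=[0.3055]  K=[-0.2821; -0.5665]  nu=[0.6654]  x^+=[-2.9843, 0.3186]  P^+=[0.5514 0.0639; 0.0639 0.3879]
step 3: x^-=[-2.8728, 0.3186]  P^-=[0.7137 0.2007; 0.2007 0.5479]  H_jac=[-0.0381 -0.3439]  S=[0.3111]  K=[-0.3093; -0.6302]  nu=[-2.7811]  x^+=[-2.0126, 2.0713]  P^+=[0.6839 0.1400; 0.1400 0.4243]

K[0,0] = -0.3093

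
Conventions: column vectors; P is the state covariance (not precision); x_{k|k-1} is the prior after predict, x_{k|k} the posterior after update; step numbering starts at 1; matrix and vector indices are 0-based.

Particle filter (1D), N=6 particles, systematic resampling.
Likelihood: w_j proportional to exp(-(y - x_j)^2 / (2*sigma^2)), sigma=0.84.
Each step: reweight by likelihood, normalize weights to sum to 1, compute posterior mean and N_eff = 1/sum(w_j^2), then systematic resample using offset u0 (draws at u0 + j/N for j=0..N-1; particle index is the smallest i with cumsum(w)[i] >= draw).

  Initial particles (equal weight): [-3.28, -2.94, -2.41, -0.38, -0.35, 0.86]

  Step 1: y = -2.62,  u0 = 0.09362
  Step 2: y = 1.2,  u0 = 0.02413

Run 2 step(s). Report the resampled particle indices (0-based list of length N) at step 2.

resampled_idx = [2, 4, 4, 4, 5, 5]

step 1: w=[0.2732, 0.3459, 0.3605, 0.0106, 0.0097, 0.0001]  mean=-2.7893  Neff=3.0818  idx=[0, 0, 1, 1, 2, 2]
step 2: w=[0.0032, 0.0032, 0.0256, 0.0256, 0.4711, 0.4711]  mean=-2.4428  Neff=2.2458  idx=[2, 4, 4, 4, 5, 5]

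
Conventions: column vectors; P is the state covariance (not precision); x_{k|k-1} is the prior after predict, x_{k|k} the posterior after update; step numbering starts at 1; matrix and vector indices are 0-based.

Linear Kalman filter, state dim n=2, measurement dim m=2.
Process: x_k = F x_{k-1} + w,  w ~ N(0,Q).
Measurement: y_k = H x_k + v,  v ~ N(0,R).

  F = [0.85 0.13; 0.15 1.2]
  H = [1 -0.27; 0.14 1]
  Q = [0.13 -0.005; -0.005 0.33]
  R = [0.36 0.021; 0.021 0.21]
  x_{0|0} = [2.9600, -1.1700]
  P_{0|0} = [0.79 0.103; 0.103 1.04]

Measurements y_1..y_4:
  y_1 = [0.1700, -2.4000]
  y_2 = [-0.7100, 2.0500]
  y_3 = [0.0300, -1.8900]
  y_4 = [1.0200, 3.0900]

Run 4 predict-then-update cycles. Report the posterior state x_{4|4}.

step 1: x^-=[2.3639, -0.9600]  P^-=[0.7411 0.3650; 0.3650 1.8825]  S=[1.0412 -0.0323; -0.0323 2.2092]  K=[0.6240 0.2213; -0.1105 0.8736]  nu=[-2.4531, -1.7709]  x^+=[0.4413, -2.2361]  P^+=[0.2364 0.0265; 0.0265 0.1774]
step 2: x^-=[0.0844, -2.6171]  P^-=[0.3097 0.0803; 0.0803 0.6004]  S=[0.6700 -0.0204; -0.0204 0.8389]  K=[0.4346 0.1580; -0.0998 0.7266]  nu=[-1.5010, 4.6553]  x^+=[0.1678, 0.9153]  P^+=[0.1650 0.0192; 0.0192 0.1478]
step 3: x^-=[0.2616, 1.1235]  P^-=[0.2559 0.0591; 0.0591 0.5535]  S=[0.6244 -0.0358; -0.0358 0.7850]  K=[0.3923 0.1388; -0.1040 0.7108]  nu=[0.0718, -3.0502]  x^+=[-0.1335, -1.0521]  P^+=[0.1486 0.0166; 0.0166 0.1448]
step 4: x^-=[-0.2502, -1.2825]  P^-=[0.2435 0.0538; 0.0538 0.5478]  S=[0.6144 -0.0411; -0.0411 0.7776]  K=[0.3816 0.1331; -0.1058 0.7085]  nu=[0.9240, 4.4075]  x^+=[0.6891, 1.7426]  P^+=[0.1444 0.0158; 0.0158 0.1444]

x_post = [0.6891, 1.7426]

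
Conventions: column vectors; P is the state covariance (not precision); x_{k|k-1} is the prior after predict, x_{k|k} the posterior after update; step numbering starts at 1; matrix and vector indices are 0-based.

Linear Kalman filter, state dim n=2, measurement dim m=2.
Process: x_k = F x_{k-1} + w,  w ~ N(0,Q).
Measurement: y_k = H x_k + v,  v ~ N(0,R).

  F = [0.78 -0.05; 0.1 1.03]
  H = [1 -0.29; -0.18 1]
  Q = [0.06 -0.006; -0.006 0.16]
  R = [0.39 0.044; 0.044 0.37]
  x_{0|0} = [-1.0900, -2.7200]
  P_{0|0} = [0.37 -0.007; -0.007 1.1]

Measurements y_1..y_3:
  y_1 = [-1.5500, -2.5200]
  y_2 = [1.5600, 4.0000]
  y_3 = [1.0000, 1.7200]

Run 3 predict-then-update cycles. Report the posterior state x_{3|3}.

x_post = [0.1642, 1.0843]

step 1: x^-=[-0.7142, -2.9106]  P^-=[0.2884 -0.0394; -0.0394 1.3292]  S=[0.8130 -0.4348; -0.4348 1.7228]  K=[0.3936 0.0463; -0.1245 0.7443]  nu=[-1.6799, 0.2620]  x^+=[-1.3632, -2.5064]  P^+=[0.1746 0.0659; 0.0659 0.2818]
step 2: x^-=[-0.9380, -2.7179]  P^-=[0.1618 0.0457; 0.0457 0.4742]  S=[0.5652 -0.0745; -0.0745 0.8330]  K=[0.2686 0.0440; -0.0897 0.5514]  nu=[1.7098, 6.5491]  x^+=[-0.1907, 0.7398]  P^+=[0.1212 0.0499; 0.0499 0.2091]
step 3: x^-=[-0.1857, 0.7429]  P^-=[0.1304 0.0325; 0.0325 0.3933]  S=[0.5346 -0.0593; -0.0593 0.7558]  K=[0.2295 0.0300; -0.0965 0.5050]  nu=[1.4012, 0.9436]  x^+=[0.1642, 1.0843]  P^+=[0.1023 0.0396; 0.0396 0.1897]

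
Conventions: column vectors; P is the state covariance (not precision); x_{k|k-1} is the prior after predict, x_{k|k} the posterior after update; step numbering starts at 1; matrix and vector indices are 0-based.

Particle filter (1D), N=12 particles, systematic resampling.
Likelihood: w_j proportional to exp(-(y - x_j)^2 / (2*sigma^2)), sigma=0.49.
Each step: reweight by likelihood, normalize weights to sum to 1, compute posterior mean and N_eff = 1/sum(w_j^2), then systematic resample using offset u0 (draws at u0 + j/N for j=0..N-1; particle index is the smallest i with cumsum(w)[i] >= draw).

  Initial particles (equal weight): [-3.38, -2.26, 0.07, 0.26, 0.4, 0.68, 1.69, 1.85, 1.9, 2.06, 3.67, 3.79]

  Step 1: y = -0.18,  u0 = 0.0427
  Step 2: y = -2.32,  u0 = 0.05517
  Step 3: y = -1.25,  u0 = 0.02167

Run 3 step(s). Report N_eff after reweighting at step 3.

N_eff = 11.5506

step 1: w=[0.0000, 0.0001, 0.3888, 0.2959, 0.2198, 0.0949, 0.0003, 0.0001, 0.0001, 0.0000, 0.0000, 0.0000]  mean=0.2573  Neff=3.3774  idx=[2, 2, 2, 2, 2, 3, 3, 3, 4, 4, 4, 5]
step 2: w=[0.1815, 0.1815, 0.1815, 0.1815, 0.1815, 0.0254, 0.0254, 0.0254, 0.0054, 0.0054, 0.0054, 0.0002]  mean=0.0900  Neff=5.9993  idx=[0, 0, 1, 1, 2, 2, 3, 3, 3, 4, 4, 7]
step 3: w=[0.0883, 0.0883, 0.0883, 0.0883, 0.0883, 0.0883, 0.0883, 0.0883, 0.0883, 0.0883, 0.0883, 0.0288]  mean=0.0755  Neff=11.5506  idx=[0, 1, 2, 3, 4, 4, 5, 6, 7, 8, 9, 10]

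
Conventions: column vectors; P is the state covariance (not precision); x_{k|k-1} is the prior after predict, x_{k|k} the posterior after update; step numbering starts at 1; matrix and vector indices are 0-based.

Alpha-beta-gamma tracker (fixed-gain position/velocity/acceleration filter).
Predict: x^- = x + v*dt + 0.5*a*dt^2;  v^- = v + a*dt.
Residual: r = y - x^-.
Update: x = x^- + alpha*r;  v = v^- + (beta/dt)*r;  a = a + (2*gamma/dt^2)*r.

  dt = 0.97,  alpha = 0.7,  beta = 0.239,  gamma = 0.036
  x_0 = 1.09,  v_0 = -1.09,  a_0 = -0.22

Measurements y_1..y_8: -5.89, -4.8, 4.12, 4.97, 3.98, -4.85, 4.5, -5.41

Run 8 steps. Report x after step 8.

x_post = -2.6184

step 1: x_pred=-0.0708  r=-5.8192  x^+=-4.1442  v^+=-2.7372  a^+=-0.6653
step 2: x_pred=-7.1123  r=2.3123  x^+=-5.4937  v^+=-2.8128  a^+=-0.4884
step 3: x_pred=-8.4519  r=12.5719  x^+=0.3484  v^+=-0.1889  a^+=0.4737
step 4: x_pred=0.3880  r=4.5820  x^+=3.5954  v^+=1.3995  a^+=0.8243
step 5: x_pred=5.3407  r=-1.3607  x^+=4.3882  v^+=1.8638  a^+=0.7202
step 6: x_pred=6.5349  r=-11.3849  x^+=-1.4345  v^+=-0.2428  a^+=-0.1510
step 7: x_pred=-1.7411  r=6.2411  x^+=2.6277  v^+=1.1485  a^+=0.3266
step 8: x_pred=3.8953  r=-9.3053  x^+=-2.6184  v^+=-0.8275  a^+=-0.3855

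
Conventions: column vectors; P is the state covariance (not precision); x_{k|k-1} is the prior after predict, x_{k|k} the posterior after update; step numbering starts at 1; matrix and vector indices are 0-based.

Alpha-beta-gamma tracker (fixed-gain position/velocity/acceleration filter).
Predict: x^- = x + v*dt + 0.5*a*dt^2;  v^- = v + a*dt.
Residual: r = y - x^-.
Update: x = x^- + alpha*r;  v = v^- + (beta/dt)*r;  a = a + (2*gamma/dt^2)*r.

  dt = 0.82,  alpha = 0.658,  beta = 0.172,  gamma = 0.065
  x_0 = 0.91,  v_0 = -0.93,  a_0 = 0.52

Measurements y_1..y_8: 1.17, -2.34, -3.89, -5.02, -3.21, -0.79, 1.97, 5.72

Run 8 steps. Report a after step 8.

step 1: x_pred=0.3222  r=0.8478  x^+=0.8801  v^+=-0.3258  a^+=0.6839
step 2: x_pred=0.8429  r=-3.1829  x^+=-1.2515  v^+=-0.4326  a^+=0.0685
step 3: x_pred=-1.5831  r=-2.3069  x^+=-3.1011  v^+=-0.8603  a^+=-0.3775
step 4: x_pred=-3.9334  r=-1.0866  x^+=-4.6484  v^+=-1.3977  a^+=-0.5875
step 5: x_pred=-5.9920  r=2.7820  x^+=-4.1615  v^+=-1.2959  a^+=-0.0497
step 6: x_pred=-5.2408  r=4.4508  x^+=-2.3122  v^+=-0.4031  a^+=0.8108
step 7: x_pred=-2.3701  r=4.3401  x^+=0.4857  v^+=1.1722  a^+=1.6499
step 8: x_pred=2.0016  r=3.7184  x^+=4.4483  v^+=3.3051  a^+=2.3689

a_post = 2.3689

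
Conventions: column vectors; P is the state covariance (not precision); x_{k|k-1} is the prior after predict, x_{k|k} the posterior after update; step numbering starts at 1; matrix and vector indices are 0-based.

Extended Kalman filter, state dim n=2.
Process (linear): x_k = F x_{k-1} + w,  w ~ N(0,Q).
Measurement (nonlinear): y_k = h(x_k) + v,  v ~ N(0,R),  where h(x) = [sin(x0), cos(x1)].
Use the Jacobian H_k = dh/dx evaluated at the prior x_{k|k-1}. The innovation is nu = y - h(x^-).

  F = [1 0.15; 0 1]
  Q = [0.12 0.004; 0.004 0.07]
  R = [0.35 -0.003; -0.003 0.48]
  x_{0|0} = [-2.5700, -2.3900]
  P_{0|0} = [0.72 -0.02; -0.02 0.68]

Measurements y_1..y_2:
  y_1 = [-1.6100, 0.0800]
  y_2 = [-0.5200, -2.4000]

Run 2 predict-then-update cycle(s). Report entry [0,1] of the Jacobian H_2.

H_jac[0,1] = 0.0000

step 1: x^-=[-2.9285, -2.3900]  P^-=[0.8493 0.0860; 0.0860 0.7500]  H_jac=[-0.9774 0.0000; 0.0000 0.6828]  S=[1.1613 -0.0604; -0.0604 0.8297]  K=[-0.7138 0.0188; -0.0404 0.6143]  nu=[-1.3985, 0.8106]  x^+=[-1.9150, -1.8355]  P^+=[0.2557 0.0164; 0.0164 0.4320]
step 2: x^-=[-2.1903, -1.8355]  P^-=[0.3903 0.0852; 0.0852 0.5020]  H_jac=[-0.5806 0.0000; 0.0000 0.9652]  S=[0.4816 -0.0507; -0.0507 0.9477]  K=[-0.4641 0.0619; -0.0491 0.5087]  nu=[0.2942, -2.1384]  x^+=[-2.4592, -2.9377]  P^+=[0.2800 0.0322; 0.0322 0.2531]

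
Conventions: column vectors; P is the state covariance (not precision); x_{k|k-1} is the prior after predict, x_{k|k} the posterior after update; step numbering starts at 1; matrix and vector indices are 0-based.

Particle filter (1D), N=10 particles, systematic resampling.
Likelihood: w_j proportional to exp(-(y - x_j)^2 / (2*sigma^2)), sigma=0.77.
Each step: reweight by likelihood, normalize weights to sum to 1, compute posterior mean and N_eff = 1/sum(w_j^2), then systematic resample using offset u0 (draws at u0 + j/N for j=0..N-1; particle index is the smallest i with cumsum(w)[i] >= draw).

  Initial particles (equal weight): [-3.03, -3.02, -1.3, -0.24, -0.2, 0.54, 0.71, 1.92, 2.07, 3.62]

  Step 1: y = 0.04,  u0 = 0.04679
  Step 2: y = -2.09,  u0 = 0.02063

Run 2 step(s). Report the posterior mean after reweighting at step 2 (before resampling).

step 1: w=[0.0001, 0.0001, 0.0597, 0.2540, 0.2584, 0.2197, 0.1858, 0.0138, 0.0084, 0.0000]  mean=0.1036  Neff=4.5889  idx=[2, 3, 3, 4, 4, 4, 5, 5, 6, 6]
step 2: w=[0.6882, 0.0650, 0.0650, 0.0573, 0.0573, 0.0573, 0.0034, 0.0034, 0.0016, 0.0016]  mean=-0.9543  Neff=2.0327  idx=[0, 0, 0, 0, 0, 0, 0, 1, 3, 4]

post_mean = -0.9543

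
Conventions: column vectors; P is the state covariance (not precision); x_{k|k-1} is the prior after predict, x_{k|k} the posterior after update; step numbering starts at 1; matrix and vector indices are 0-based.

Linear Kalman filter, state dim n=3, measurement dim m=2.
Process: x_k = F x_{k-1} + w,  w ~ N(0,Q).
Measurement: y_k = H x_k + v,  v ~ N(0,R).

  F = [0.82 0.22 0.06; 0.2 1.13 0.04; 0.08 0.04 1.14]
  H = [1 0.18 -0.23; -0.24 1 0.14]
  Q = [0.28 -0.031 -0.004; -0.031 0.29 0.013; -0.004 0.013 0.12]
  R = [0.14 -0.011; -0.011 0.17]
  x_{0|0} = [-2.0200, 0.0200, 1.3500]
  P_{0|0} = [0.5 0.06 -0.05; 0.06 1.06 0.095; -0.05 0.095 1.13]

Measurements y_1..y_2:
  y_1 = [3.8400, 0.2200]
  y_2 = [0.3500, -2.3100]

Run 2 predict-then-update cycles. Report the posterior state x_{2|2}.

step 1: x^-=[-1.5710, -0.3274, 1.3782]  P^-=[0.6908 0.3805 0.0955; 0.3805 1.7002 0.2373; 0.0955 0.2373 1.5934]  S=[1.0436 0.4120; 0.4120 1.8186]  K=[0.7216 -0.0381; 0.2735 0.8410; -0.3445 0.3186]  nu=[5.7869, -0.0226]  x^+=[2.6055, 1.2364, -0.6226]  P^+=[0.1675 -0.0130 0.2769; -0.0130 0.1464 -0.0682; 0.2769 -0.0682 1.3754]
step 2: x^-=[2.3712, 1.8934, -0.4519]  P^-=[0.4254 0.0307 0.3446; 0.0307 0.4782 0.0598; 0.3446 0.0598 1.9529]  S=[0.5318 -0.0055; -0.0055 0.6898]  K=[0.6610 -0.0283; 0.2010 0.6963; -0.1727 0.3618]  nu=[-2.4659, -3.5710]  x^+=[0.8421, -1.0886, -1.3182]  P^+=[0.1923 -0.0238 0.4137; -0.0238 0.1238 -0.0958; 0.4137 -0.0958 1.8461]

x_post = [0.8421, -1.0886, -1.3182]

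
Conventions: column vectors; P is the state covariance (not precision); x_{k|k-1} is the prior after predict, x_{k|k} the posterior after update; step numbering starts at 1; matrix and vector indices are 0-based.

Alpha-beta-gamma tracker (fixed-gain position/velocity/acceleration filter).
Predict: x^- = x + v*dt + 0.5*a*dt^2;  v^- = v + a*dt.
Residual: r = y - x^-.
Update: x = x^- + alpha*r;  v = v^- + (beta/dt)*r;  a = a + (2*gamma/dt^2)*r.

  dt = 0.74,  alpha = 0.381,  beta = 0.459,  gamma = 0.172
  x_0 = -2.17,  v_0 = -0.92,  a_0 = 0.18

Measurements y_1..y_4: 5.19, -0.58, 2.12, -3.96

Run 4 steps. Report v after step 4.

v_post = -4.3776

step 1: x_pred=-2.8015  r=7.9915  x^+=0.2433  v^+=4.1701  a^+=5.2002
step 2: x_pred=4.7530  r=-5.3330  x^+=2.7211  v^+=4.7104  a^+=1.8501
step 3: x_pred=6.7134  r=-4.5934  x^+=4.9633  v^+=3.2304  a^+=-1.0354
step 4: x_pred=7.0703  r=-11.0303  x^+=2.8677  v^+=-4.3776  a^+=-7.9646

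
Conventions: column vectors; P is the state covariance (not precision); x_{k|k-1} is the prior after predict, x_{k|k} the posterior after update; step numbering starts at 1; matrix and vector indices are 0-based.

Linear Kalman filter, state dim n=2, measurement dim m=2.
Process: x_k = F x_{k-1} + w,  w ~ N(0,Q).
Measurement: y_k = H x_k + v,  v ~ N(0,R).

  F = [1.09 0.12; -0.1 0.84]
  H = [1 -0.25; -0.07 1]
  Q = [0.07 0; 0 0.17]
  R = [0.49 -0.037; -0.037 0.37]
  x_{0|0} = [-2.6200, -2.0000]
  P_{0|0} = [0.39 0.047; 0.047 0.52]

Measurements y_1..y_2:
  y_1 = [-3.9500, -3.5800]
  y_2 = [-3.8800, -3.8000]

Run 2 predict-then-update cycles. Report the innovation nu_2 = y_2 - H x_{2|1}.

step 1: x^-=[-3.0958, -1.4180]  P^-=[0.5531 0.0524; 0.0524 0.5329]  S=[1.0503 -0.1557; -0.1557 0.8983]  K=[0.5301 0.1071; 0.0106 0.5910]  nu=[-1.2087, -2.3787]  x^+=[-3.9911, -2.8367]  P^+=[0.2654 0.0386; 0.0386 0.2210]
step 2: x^-=[-4.6907, -1.9837]  P^-=[0.3986 0.0282; 0.0282 0.3221]  S=[0.8946 -0.1167; -0.1167 0.6901]  K=[0.4476 0.0761; 0.0021 0.4642]  nu=[0.3148, -2.1447]  x^+=[-4.7131, -2.9786]  P^+=[0.2233 0.0272; 0.0272 0.1736]

innov = [0.3148, -2.1447]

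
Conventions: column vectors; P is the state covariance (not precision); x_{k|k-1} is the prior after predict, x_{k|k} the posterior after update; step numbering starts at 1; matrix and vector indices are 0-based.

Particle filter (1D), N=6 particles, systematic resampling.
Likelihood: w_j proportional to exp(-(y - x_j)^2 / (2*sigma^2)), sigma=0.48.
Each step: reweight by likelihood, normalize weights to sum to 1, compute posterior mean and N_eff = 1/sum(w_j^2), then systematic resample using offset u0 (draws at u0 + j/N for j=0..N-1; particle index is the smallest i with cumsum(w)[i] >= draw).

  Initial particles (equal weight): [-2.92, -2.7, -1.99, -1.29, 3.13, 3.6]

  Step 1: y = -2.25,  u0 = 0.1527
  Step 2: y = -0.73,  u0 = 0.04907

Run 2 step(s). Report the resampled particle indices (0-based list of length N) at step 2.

step 1: w=[0.1868, 0.3189, 0.4273, 0.0670, 0.0000, 0.0000]  mean=-2.3433  Neff=3.0894  idx=[0, 1, 1, 2, 2, 3]
step 2: w=[0.0001, 0.0004, 0.0004, 0.0559, 0.0559, 0.8874]  mean=-1.3694  Neff=1.2599  idx=[3, 5, 5, 5, 5, 5]

resampled_idx = [3, 5, 5, 5, 5, 5]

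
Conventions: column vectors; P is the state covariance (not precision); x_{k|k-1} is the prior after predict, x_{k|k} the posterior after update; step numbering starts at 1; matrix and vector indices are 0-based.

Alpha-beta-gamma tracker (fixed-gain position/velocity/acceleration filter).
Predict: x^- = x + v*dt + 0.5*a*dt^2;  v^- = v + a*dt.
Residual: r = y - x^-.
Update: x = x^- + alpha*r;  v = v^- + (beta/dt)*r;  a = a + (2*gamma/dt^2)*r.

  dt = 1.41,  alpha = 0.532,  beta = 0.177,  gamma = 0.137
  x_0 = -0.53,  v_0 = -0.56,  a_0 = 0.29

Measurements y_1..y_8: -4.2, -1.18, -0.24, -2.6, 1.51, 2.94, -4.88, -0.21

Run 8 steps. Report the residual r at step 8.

resid = -1.6502

step 1: x_pred=-1.0313  r=-3.1687  x^+=-2.7171  v^+=-0.5489  a^+=-0.1467
step 2: x_pred=-3.6368  r=2.4568  x^+=-2.3298  v^+=-0.4473  a^+=0.1919
step 3: x_pred=-2.7698  r=2.5298  x^+=-1.4239  v^+=0.1408  a^+=0.5405
step 4: x_pred=-0.6881  r=-1.9119  x^+=-1.7052  v^+=0.6630  a^+=0.2770
step 5: x_pred=-0.4950  r=2.0050  x^+=0.5716  v^+=1.3053  a^+=0.5534
step 6: x_pred=2.9622  r=-0.0222  x^+=2.9504  v^+=2.0828  a^+=0.5503
step 7: x_pred=6.4341  r=-11.3141  x^+=0.4150  v^+=1.4384  a^+=-1.0090
step 8: x_pred=1.4402  r=-1.6502  x^+=0.5623  v^+=-0.1914  a^+=-1.2364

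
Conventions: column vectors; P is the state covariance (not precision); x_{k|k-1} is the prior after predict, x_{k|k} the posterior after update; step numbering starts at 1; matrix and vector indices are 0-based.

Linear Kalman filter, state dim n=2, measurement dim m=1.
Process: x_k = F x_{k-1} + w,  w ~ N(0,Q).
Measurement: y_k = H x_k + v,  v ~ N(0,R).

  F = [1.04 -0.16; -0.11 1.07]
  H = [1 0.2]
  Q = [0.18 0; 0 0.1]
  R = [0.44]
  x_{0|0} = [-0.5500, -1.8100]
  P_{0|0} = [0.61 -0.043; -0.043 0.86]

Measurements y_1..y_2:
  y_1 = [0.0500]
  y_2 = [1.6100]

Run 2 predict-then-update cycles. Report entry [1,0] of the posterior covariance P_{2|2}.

step 1: x^-=[-0.2824, -1.8762]  P^-=[0.8761 -0.2656; -0.2656 1.1021]  S=[1.2539]  K=[0.6563; -0.0360]  nu=[0.7076]  x^+=[0.1820, -1.9017]  P^+=[0.3360 -0.2360; -0.2360 1.1005]
step 2: x^-=[0.4936, -2.0549]  P^-=[0.6501 -0.4936; -0.4936 1.4196]  S=[0.9494]  K=[0.5807; -0.2208]  nu=[1.5274]  x^+=[1.3806, -2.3921]  P^+=[0.3299 -0.3718; -0.3718 1.3733]

P_post[1,0] = -0.3718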